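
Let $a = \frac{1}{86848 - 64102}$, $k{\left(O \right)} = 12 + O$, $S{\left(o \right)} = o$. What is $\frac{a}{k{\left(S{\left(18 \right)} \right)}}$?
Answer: $\frac{1}{682380} \approx 1.4655 \cdot 10^{-6}$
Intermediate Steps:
$a = \frac{1}{22746} \approx 4.3964 \cdot 10^{-5}$
$\frac{a}{k{\left(S{\left(18 \right)} \right)}} = \frac{1}{22746 \left(12 + 18\right)} = \frac{1}{22746 \cdot 30} = \frac{1}{22746} \cdot \frac{1}{30} = \frac{1}{682380}$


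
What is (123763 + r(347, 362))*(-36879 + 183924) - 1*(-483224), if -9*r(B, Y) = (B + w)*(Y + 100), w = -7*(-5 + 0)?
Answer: 15315759139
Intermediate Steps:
w = 35 (w = -7*(-5) = 35)
r(B, Y) = -(35 + B)*(100 + Y)/9 (r(B, Y) = -(B + 35)*(Y + 100)/9 = -(35 + B)*(100 + Y)/9)
(123763 + r(347, 362))*(-36879 + 183924) - 1*(-483224) = (123763 + (-3500/9 - 100/9*347 - 35/9*362 - ⅑*347*362))*(-36879 + 183924) - 1*(-483224) = (123763 + (-3500/9 - 34700/9 - 12670/9 - 125614/9))*147045 + 483224 = (123763 - 58828/3)*147045 + 483224 = (312461/3)*147045 + 483224 = 15315275915 + 483224 = 15315759139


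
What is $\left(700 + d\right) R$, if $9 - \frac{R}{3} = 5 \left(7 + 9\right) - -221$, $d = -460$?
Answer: $-210240$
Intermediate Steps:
$R = -876$ ($R = 27 - 3 \left(5 \left(7 + 9\right) - -221\right) = 27 - 3 \left(5 \cdot 16 + 221\right) = 27 - 3 \left(80 + 221\right) = 27 - 903 = -876$)
$\left(700 + d\right) R = \left(700 - 460\right) \left(-876\right) = 240 \left(-876\right) = -210240$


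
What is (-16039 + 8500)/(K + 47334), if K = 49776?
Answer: -2513/32370 ≈ -0.077634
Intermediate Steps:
(-16039 + 8500)/(K + 47334) = (-16039 + 8500)/(49776 + 47334) = -7539/97110 = -7539*1/97110 = -2513/32370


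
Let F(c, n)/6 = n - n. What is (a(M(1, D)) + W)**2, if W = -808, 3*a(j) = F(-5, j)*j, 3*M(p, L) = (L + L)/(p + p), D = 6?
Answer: 652864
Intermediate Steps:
F(c, n) = 0 (F(c, n) = 6*(n - n) = 6*0 = 0)
M(p, L) = L/(3*p) (M(p, L) = ((L + L)/(p + p))/3 = ((2*L)/((2*p)))/3 = ((2*L)*(1/(2*p)))/3 = (L/p)/3 = L/(3*p))
a(j) = 0 (a(j) = (0*j)/3 = (1/3)*0 = 0)
(a(M(1, D)) + W)**2 = (0 - 808)**2 = (-808)**2 = 652864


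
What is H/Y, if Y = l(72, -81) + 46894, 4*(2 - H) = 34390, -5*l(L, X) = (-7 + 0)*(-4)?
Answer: -85955/468884 ≈ -0.18332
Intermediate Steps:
l(L, X) = -28/5 (l(L, X) = -(-7 + 0)*(-4)/5 = -(-7)*(-4)/5 = -1/5*28 = -28/5)
H = -17191/2 (H = 2 - 1/4*34390 = 2 - 17195/2 = -17191/2 ≈ -8595.5)
Y = 234442/5 (Y = -28/5 + 46894 = 234442/5 ≈ 46888.)
H/Y = -17191/(2*234442/5) = -17191/2*5/234442 = -85955/468884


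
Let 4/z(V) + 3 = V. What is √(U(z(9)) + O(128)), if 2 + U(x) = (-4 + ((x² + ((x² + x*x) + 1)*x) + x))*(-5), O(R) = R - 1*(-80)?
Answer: 7*√354/9 ≈ 14.634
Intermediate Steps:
O(R) = 80 + R (O(R) = R + 80 = 80 + R)
z(V) = 4/(-3 + V)
U(x) = 18 - 5*x - 5*x² - 5*x*(1 + 2*x²) (U(x) = -2 + (-4 + ((x² + ((x² + x*x) + 1)*x) + x))*(-5) = -2 + (-4 + ((x² + ((x² + x²) + 1)*x) + x))*(-5) = -2 + (-4 + ((x² + (2*x² + 1)*x) + x))*(-5) = -2 + (-4 + ((x² + (1 + 2*x²)*x) + x))*(-5) = -2 + (-4 + ((x² + x*(1 + 2*x²)) + x))*(-5) = -2 + (-4 + (x + x² + x*(1 + 2*x²)))*(-5) = -2 + (-4 + x + x² + x*(1 + 2*x²))*(-5) = -2 + (20 - 5*x - 5*x² - 5*x*(1 + 2*x²)) = 18 - 5*x - 5*x² - 5*x*(1 + 2*x²))
√(U(z(9)) + O(128)) = √((18 - 40/(-3 + 9) - 10*64/(-3 + 9)³ - 5*16/(-3 + 9)²) + (80 + 128)) = √((18 - 40/6 - 10*(4/6)³ - 5*(4/6)²) + 208) = √((18 - 40/6 - 10*(4*(⅙))³ - 5*(4*(⅙))²) + 208) = √((18 - 10*⅔ - 10*(⅔)³ - 5*(⅔)²) + 208) = √((18 - 20/3 - 10*8/27 - 5*4/9) + 208) = √((18 - 20/3 - 80/27 - 20/9) + 208) = √(166/27 + 208) = √(5782/27) = 7*√354/9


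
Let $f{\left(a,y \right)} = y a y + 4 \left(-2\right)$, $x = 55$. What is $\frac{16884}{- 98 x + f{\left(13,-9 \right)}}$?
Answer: $- \frac{16884}{4345} \approx -3.8858$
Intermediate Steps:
$f{\left(a,y \right)} = -8 + a y^{2}$ ($f{\left(a,y \right)} = a y y - 8 = a y^{2} - 8 = -8 + a y^{2}$)
$\frac{16884}{- 98 x + f{\left(13,-9 \right)}} = \frac{16884}{\left(-98\right) 55 - \left(8 - 13 \left(-9\right)^{2}\right)} = \frac{16884}{-5390 + \left(-8 + 13 \cdot 81\right)} = \frac{16884}{-5390 + \left(-8 + 1053\right)} = \frac{16884}{-5390 + 1045} = \frac{16884}{-4345} = 16884 \left(- \frac{1}{4345}\right) = - \frac{16884}{4345}$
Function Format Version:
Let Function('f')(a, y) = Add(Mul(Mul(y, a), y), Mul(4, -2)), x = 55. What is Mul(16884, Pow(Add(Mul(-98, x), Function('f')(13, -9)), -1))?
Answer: Rational(-16884, 4345) ≈ -3.8858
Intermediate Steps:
Function('f')(a, y) = Add(-8, Mul(a, Pow(y, 2))) (Function('f')(a, y) = Add(Mul(Mul(a, y), y), -8) = Add(Mul(a, Pow(y, 2)), -8) = Add(-8, Mul(a, Pow(y, 2))))
Mul(16884, Pow(Add(Mul(-98, x), Function('f')(13, -9)), -1)) = Mul(16884, Pow(Add(Mul(-98, 55), Add(-8, Mul(13, Pow(-9, 2)))), -1)) = Mul(16884, Pow(Add(-5390, Add(-8, Mul(13, 81))), -1)) = Mul(16884, Pow(Add(-5390, Add(-8, 1053)), -1)) = Mul(16884, Pow(Add(-5390, 1045), -1)) = Mul(16884, Pow(-4345, -1)) = Mul(16884, Rational(-1, 4345)) = Rational(-16884, 4345)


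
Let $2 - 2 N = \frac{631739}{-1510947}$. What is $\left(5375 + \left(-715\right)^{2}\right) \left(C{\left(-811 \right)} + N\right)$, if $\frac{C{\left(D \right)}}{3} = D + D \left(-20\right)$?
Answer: $\frac{4009296655287700}{167883} \approx 2.3881 \cdot 10^{10}$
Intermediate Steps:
$C{\left(D \right)} = - 57 D$ ($C{\left(D \right)} = 3 \left(D + D \left(-20\right)\right) = 3 \left(D - 20 D\right) = 3 \left(- 19 D\right) = - 57 D$)
$N = \frac{3653633}{3021894}$ ($N = 1 - \frac{631739 \frac{1}{-1510947}}{2} = 1 - \frac{631739 \left(- \frac{1}{1510947}\right)}{2} = 1 - - \frac{631739}{3021894} = 1 + \frac{631739}{3021894} = \frac{3653633}{3021894} \approx 1.2091$)
$\left(5375 + \left(-715\right)^{2}\right) \left(C{\left(-811 \right)} + N\right) = \left(5375 + \left(-715\right)^{2}\right) \left(\left(-57\right) \left(-811\right) + \frac{3653633}{3021894}\right) = \left(5375 + 511225\right) \left(46227 + \frac{3653633}{3021894}\right) = 516600 \cdot \frac{139696747571}{3021894} = \frac{4009296655287700}{167883}$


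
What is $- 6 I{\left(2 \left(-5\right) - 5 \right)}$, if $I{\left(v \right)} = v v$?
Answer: $-1350$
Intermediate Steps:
$I{\left(v \right)} = v^{2}$
$- 6 I{\left(2 \left(-5\right) - 5 \right)} = - 6 \left(2 \left(-5\right) - 5\right)^{2} = - 6 \left(-10 - 5\right)^{2} = - 6 \left(-15\right)^{2} = \left(-6\right) 225 = -1350$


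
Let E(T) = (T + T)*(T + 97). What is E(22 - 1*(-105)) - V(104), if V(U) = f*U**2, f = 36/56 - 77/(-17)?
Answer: 113376/119 ≈ 952.74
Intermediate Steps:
f = 1231/238 (f = 36*(1/56) - 77*(-1/17) = 9/14 + 77/17 = 1231/238 ≈ 5.1723)
V(U) = 1231*U**2/238
E(T) = 2*T*(97 + T) (E(T) = (2*T)*(97 + T) = 2*T*(97 + T))
E(22 - 1*(-105)) - V(104) = 2*(22 - 1*(-105))*(97 + (22 - 1*(-105))) - 1231*104**2/238 = 2*(22 + 105)*(97 + (22 + 105)) - 1231*10816/238 = 2*127*(97 + 127) - 1*6657248/119 = 2*127*224 - 6657248/119 = 56896 - 6657248/119 = 113376/119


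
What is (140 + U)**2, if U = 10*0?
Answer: 19600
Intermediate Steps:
U = 0
(140 + U)**2 = (140 + 0)**2 = 140**2 = 19600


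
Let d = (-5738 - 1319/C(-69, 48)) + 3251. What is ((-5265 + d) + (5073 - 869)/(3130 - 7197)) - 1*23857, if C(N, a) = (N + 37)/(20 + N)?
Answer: -4376710501/130144 ≈ -33630.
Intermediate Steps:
C(N, a) = (37 + N)/(20 + N)
d = -144215/32 (d = (-5738 - 1319*(20 - 69)/(37 - 69)) + 3251 = (-5738 - 1319/(-32/(-49))) + 3251 = (-5738 - 1319/((-1/49*(-32)))) + 3251 = (-5738 - 1319/32/49) + 3251 = (-5738 - 1319*49/32) + 3251 = (-5738 - 64631/32) + 3251 = -248247/32 + 3251 = -144215/32 ≈ -4506.7)
((-5265 + d) + (5073 - 869)/(3130 - 7197)) - 1*23857 = ((-5265 - 144215/32) + (5073 - 869)/(3130 - 7197)) - 1*23857 = (-312695/32 + 4204/(-4067)) - 23857 = (-312695/32 + 4204*(-1/4067)) - 23857 = (-312695/32 - 4204/4067) - 23857 = -1271865093/130144 - 23857 = -4376710501/130144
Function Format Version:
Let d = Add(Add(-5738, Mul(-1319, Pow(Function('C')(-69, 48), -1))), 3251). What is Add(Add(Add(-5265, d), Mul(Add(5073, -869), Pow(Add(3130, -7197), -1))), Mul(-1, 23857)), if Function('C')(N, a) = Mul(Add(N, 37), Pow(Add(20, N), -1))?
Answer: Rational(-4376710501, 130144) ≈ -33630.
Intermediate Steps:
Function('C')(N, a) = Mul(Pow(Add(20, N), -1), Add(37, N)) (Function('C')(N, a) = Mul(Add(37, N), Pow(Add(20, N), -1)) = Mul(Pow(Add(20, N), -1), Add(37, N)))
d = Rational(-144215, 32) (d = Add(Add(-5738, Mul(-1319, Pow(Mul(Pow(Add(20, -69), -1), Add(37, -69)), -1))), 3251) = Add(Add(-5738, Mul(-1319, Pow(Mul(Pow(-49, -1), -32), -1))), 3251) = Add(Add(-5738, Mul(-1319, Pow(Mul(Rational(-1, 49), -32), -1))), 3251) = Add(Add(-5738, Mul(-1319, Pow(Rational(32, 49), -1))), 3251) = Add(Add(-5738, Mul(-1319, Rational(49, 32))), 3251) = Add(Add(-5738, Rational(-64631, 32)), 3251) = Add(Rational(-248247, 32), 3251) = Rational(-144215, 32) ≈ -4506.7)
Add(Add(Add(-5265, d), Mul(Add(5073, -869), Pow(Add(3130, -7197), -1))), Mul(-1, 23857)) = Add(Add(Add(-5265, Rational(-144215, 32)), Mul(Add(5073, -869), Pow(Add(3130, -7197), -1))), Mul(-1, 23857)) = Add(Add(Rational(-312695, 32), Mul(4204, Pow(-4067, -1))), -23857) = Add(Add(Rational(-312695, 32), Mul(4204, Rational(-1, 4067))), -23857) = Add(Add(Rational(-312695, 32), Rational(-4204, 4067)), -23857) = Add(Rational(-1271865093, 130144), -23857) = Rational(-4376710501, 130144)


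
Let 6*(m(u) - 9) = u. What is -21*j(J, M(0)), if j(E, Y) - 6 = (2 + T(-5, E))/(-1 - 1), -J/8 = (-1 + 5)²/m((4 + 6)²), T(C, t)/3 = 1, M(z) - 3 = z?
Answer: -147/2 ≈ -73.500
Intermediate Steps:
M(z) = 3 + z
m(u) = 9 + u/6
T(C, t) = 3 (T(C, t) = 3*1 = 3)
J = -384/77 (J = -8*(-1 + 5)²/(9 + (4 + 6)²/6) = -8*4²/(9 + (⅙)*10²) = -128/(9 + (⅙)*100) = -128/(9 + 50/3) = -128/77/3 = -128*3/77 = -8*48/77 = -384/77 ≈ -4.9870)
j(E, Y) = 7/2 (j(E, Y) = 6 + (2 + 3)/(-1 - 1) = 6 + 5/(-2) = 6 + 5*(-½) = 6 - 5/2 = 7/2)
-21*j(J, M(0)) = -21*7/2 = -147/2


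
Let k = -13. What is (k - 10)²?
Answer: 529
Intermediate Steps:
(k - 10)² = (-13 - 10)² = (-23)² = 529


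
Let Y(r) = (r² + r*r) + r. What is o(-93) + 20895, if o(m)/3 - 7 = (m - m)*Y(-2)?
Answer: 20916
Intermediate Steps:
Y(r) = r + 2*r² (Y(r) = (r² + r²) + r = 2*r² + r = r + 2*r²)
o(m) = 21 (o(m) = 21 + 3*((m - m)*(-2*(1 + 2*(-2)))) = 21 + 3*(0*(-2*(1 - 4))) = 21 + 3*(0*(-2*(-3))) = 21 + 3*(0*6) = 21 + 3*0 = 21 + 0 = 21)
o(-93) + 20895 = 21 + 20895 = 20916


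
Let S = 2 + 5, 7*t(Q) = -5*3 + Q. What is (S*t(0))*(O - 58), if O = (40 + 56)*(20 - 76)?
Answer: 81510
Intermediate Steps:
t(Q) = -15/7 + Q/7 (t(Q) = (-5*3 + Q)/7 = (-15 + Q)/7 = -15/7 + Q/7)
S = 7
O = -5376 (O = 96*(-56) = -5376)
(S*t(0))*(O - 58) = (7*(-15/7 + (⅐)*0))*(-5376 - 58) = (7*(-15/7 + 0))*(-5434) = (7*(-15/7))*(-5434) = -15*(-5434) = 81510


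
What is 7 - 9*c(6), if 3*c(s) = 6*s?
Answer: -101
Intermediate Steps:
c(s) = 2*s (c(s) = (6*s)/3 = 2*s)
7 - 9*c(6) = 7 - 18*6 = 7 - 9*12 = 7 - 108 = -101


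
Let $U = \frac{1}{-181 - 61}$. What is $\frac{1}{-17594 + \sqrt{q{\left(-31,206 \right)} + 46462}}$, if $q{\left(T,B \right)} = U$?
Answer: $- \frac{4257748}{74899574509} - \frac{11 \sqrt{22487606}}{74899574509} \approx -5.7543 \cdot 10^{-5}$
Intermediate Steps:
$U = - \frac{1}{242}$ ($U = \frac{1}{-242} = - \frac{1}{242} \approx -0.0041322$)
$q{\left(T,B \right)} = - \frac{1}{242}$
$\frac{1}{-17594 + \sqrt{q{\left(-31,206 \right)} + 46462}} = \frac{1}{-17594 + \sqrt{- \frac{1}{242} + 46462}} = \frac{1}{-17594 + \sqrt{\frac{11243803}{242}}} = \frac{1}{-17594 + \frac{\sqrt{22487606}}{22}}$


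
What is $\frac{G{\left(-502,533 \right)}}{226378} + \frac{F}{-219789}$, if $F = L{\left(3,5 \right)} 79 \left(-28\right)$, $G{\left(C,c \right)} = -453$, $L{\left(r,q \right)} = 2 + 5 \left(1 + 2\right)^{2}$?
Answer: $\frac{23435597975}{49755394242} \approx 0.47102$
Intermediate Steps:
$L{\left(r,q \right)} = 47$ ($L{\left(r,q \right)} = 2 + 5 \cdot 3^{2} = 2 + 5 \cdot 9 = 2 + 45 = 47$)
$F = -103964$ ($F = 47 \cdot 79 \left(-28\right) = 3713 \left(-28\right) = -103964$)
$\frac{G{\left(-502,533 \right)}}{226378} + \frac{F}{-219789} = - \frac{453}{226378} - \frac{103964}{-219789} = \left(-453\right) \frac{1}{226378} - - \frac{103964}{219789} = - \frac{453}{226378} + \frac{103964}{219789} = \frac{23435597975}{49755394242}$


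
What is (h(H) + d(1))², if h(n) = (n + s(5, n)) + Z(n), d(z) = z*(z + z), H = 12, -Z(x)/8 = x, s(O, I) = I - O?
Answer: 5625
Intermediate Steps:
Z(x) = -8*x
d(z) = 2*z² (d(z) = z*(2*z) = 2*z²)
h(n) = -5 - 6*n (h(n) = (n + (n - 1*5)) - 8*n = (n + (n - 5)) - 8*n = (n + (-5 + n)) - 8*n = (-5 + 2*n) - 8*n = -5 - 6*n)
(h(H) + d(1))² = ((-5 - 6*12) + 2*1²)² = ((-5 - 72) + 2*1)² = (-77 + 2)² = (-75)² = 5625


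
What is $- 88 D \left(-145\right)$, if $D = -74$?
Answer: $-944240$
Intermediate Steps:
$- 88 D \left(-145\right) = \left(-88\right) \left(-74\right) \left(-145\right) = 6512 \left(-145\right) = -944240$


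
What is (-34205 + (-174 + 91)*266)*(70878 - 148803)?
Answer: 4385852775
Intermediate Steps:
(-34205 + (-174 + 91)*266)*(70878 - 148803) = (-34205 - 83*266)*(-77925) = (-34205 - 22078)*(-77925) = -56283*(-77925) = 4385852775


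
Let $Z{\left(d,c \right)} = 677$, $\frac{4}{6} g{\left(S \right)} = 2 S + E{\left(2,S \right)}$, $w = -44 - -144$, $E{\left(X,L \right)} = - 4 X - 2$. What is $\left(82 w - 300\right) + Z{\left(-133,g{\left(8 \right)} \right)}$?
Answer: $8577$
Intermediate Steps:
$E{\left(X,L \right)} = -2 - 4 X$
$w = 100$ ($w = -44 + 144 = 100$)
$g{\left(S \right)} = -15 + 3 S$ ($g{\left(S \right)} = \frac{3 \left(2 S - 10\right)}{2} = \frac{3 \left(-10 + 2 S\right)}{2} = -15 + 3 S$)
$\left(82 w - 300\right) + Z{\left(-133,g{\left(8 \right)} \right)} = \left(82 \cdot 100 - 300\right) + 677 = \left(8200 - 300\right) + 677 = 7900 + 677 = 8577$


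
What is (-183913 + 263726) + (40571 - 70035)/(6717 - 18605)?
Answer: 118605801/1486 ≈ 79816.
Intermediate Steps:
(-183913 + 263726) + (40571 - 70035)/(6717 - 18605) = 79813 - 29464/(-11888) = 79813 - 29464*(-1/11888) = 79813 + 3683/1486 = 118605801/1486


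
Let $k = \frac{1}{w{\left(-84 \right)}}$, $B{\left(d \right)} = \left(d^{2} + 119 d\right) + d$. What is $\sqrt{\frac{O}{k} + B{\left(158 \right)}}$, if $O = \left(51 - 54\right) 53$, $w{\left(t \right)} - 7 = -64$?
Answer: $\sqrt{52987} \approx 230.19$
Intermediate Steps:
$w{\left(t \right)} = -57$ ($w{\left(t \right)} = 7 - 64 = -57$)
$B{\left(d \right)} = d^{2} + 120 d$
$O = -159$ ($O = \left(-3\right) 53 = -159$)
$k = - \frac{1}{57}$ ($k = \frac{1}{-57} = - \frac{1}{57} \approx -0.017544$)
$\sqrt{\frac{O}{k} + B{\left(158 \right)}} = \sqrt{- \frac{159}{- \frac{1}{57}} + 158 \left(120 + 158\right)} = \sqrt{\left(-159\right) \left(-57\right) + 158 \cdot 278} = \sqrt{9063 + 43924} = \sqrt{52987}$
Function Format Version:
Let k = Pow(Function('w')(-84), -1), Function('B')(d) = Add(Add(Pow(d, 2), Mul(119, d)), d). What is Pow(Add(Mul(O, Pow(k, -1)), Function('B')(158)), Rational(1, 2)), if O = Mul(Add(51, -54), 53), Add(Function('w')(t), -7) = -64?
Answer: Pow(52987, Rational(1, 2)) ≈ 230.19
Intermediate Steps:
Function('w')(t) = -57 (Function('w')(t) = Add(7, -64) = -57)
Function('B')(d) = Add(Pow(d, 2), Mul(120, d))
O = -159 (O = Mul(-3, 53) = -159)
k = Rational(-1, 57) (k = Pow(-57, -1) = Rational(-1, 57) ≈ -0.017544)
Pow(Add(Mul(O, Pow(k, -1)), Function('B')(158)), Rational(1, 2)) = Pow(Add(Mul(-159, Pow(Rational(-1, 57), -1)), Mul(158, Add(120, 158))), Rational(1, 2)) = Pow(Add(Mul(-159, -57), Mul(158, 278)), Rational(1, 2)) = Pow(Add(9063, 43924), Rational(1, 2)) = Pow(52987, Rational(1, 2))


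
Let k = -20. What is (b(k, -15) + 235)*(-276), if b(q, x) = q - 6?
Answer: -57684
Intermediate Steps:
b(q, x) = -6 + q
(b(k, -15) + 235)*(-276) = ((-6 - 20) + 235)*(-276) = (-26 + 235)*(-276) = 209*(-276) = -57684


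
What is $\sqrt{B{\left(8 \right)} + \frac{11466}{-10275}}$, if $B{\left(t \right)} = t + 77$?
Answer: $\frac{\sqrt{39360511}}{685} \approx 9.1588$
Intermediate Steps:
$B{\left(t \right)} = 77 + t$
$\sqrt{B{\left(8 \right)} + \frac{11466}{-10275}} = \sqrt{\left(77 + 8\right) + \frac{11466}{-10275}} = \sqrt{85 + 11466 \left(- \frac{1}{10275}\right)} = \sqrt{85 - \frac{3822}{3425}} = \sqrt{\frac{287303}{3425}} = \frac{\sqrt{39360511}}{685}$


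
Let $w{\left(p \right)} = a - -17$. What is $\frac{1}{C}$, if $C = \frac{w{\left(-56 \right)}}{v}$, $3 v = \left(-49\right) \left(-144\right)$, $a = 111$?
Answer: $\frac{147}{8} \approx 18.375$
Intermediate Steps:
$v = 2352$ ($v = \frac{\left(-49\right) \left(-144\right)}{3} = \frac{1}{3} \cdot 7056 = 2352$)
$w{\left(p \right)} = 128$ ($w{\left(p \right)} = 111 - -17 = 111 + 17 = 128$)
$C = \frac{8}{147}$ ($C = \frac{128}{2352} = 128 \cdot \frac{1}{2352} = \frac{8}{147} \approx 0.054422$)
$\frac{1}{C} = \frac{1}{\frac{8}{147}} = \frac{147}{8}$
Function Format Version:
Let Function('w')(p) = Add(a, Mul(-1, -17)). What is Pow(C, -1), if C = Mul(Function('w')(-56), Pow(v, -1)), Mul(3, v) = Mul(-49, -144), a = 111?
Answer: Rational(147, 8) ≈ 18.375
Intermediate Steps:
v = 2352 (v = Mul(Rational(1, 3), Mul(-49, -144)) = Mul(Rational(1, 3), 7056) = 2352)
Function('w')(p) = 128 (Function('w')(p) = Add(111, Mul(-1, -17)) = Add(111, 17) = 128)
C = Rational(8, 147) (C = Mul(128, Pow(2352, -1)) = Mul(128, Rational(1, 2352)) = Rational(8, 147) ≈ 0.054422)
Pow(C, -1) = Pow(Rational(8, 147), -1) = Rational(147, 8)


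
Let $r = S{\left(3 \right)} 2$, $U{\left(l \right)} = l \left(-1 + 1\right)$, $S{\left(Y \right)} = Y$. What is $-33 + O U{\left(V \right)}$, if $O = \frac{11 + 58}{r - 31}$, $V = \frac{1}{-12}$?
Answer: $-33$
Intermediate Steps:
$V = - \frac{1}{12} \approx -0.083333$
$U{\left(l \right)} = 0$ ($U{\left(l \right)} = l 0 = 0$)
$r = 6$ ($r = 3 \cdot 2 = 6$)
$O = - \frac{69}{25}$ ($O = \frac{11 + 58}{6 - 31} = \frac{69}{-25} = 69 \left(- \frac{1}{25}\right) = - \frac{69}{25} \approx -2.76$)
$-33 + O U{\left(V \right)} = -33 - 0 = -33 + 0 = -33$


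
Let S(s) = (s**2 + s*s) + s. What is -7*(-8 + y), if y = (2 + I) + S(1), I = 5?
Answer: -14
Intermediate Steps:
S(s) = s + 2*s**2 (S(s) = (s**2 + s**2) + s = 2*s**2 + s = s + 2*s**2)
y = 10 (y = (2 + 5) + 1*(1 + 2*1) = 7 + 1*(1 + 2) = 7 + 1*3 = 7 + 3 = 10)
-7*(-8 + y) = -7*(-8 + 10) = -7*2 = -14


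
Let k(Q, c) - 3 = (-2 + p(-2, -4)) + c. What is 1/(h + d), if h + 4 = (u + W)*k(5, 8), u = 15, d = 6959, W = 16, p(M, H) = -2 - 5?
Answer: 1/7017 ≈ 0.00014251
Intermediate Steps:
p(M, H) = -7
k(Q, c) = -6 + c (k(Q, c) = 3 + ((-2 - 7) + c) = 3 + (-9 + c) = -6 + c)
h = 58 (h = -4 + (15 + 16)*(-6 + 8) = -4 + 31*2 = -4 + 62 = 58)
1/(h + d) = 1/(58 + 6959) = 1/7017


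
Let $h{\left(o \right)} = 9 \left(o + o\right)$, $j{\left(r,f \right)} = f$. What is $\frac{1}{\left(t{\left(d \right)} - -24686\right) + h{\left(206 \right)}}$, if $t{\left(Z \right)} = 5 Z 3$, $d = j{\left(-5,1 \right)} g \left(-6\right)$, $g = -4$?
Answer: $\frac{1}{28754} \approx 3.4778 \cdot 10^{-5}$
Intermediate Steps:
$d = 24$ ($d = 1 \left(-4\right) \left(-6\right) = \left(-4\right) \left(-6\right) = 24$)
$h{\left(o \right)} = 18 o$ ($h{\left(o \right)} = 9 \cdot 2 o = 18 o$)
$t{\left(Z \right)} = 15 Z$
$\frac{1}{\left(t{\left(d \right)} - -24686\right) + h{\left(206 \right)}} = \frac{1}{\left(15 \cdot 24 - -24686\right) + 18 \cdot 206} = \frac{1}{\left(360 + 24686\right) + 3708} = \frac{1}{25046 + 3708} = \frac{1}{28754}$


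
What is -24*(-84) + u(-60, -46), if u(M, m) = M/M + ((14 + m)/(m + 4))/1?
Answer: 42373/21 ≈ 2017.8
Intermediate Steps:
u(M, m) = 1 + (14 + m)/(4 + m) (u(M, m) = 1 + ((14 + m)/(4 + m))*1 = 1 + (14 + m)/(4 + m))
-24*(-84) + u(-60, -46) = -24*(-84) + 2*(9 - 46)/(4 - 46) = 2016 + 2*(-37)/(-42) = 2016 + 2*(-1/42)*(-37) = 2016 + 37/21 = 42373/21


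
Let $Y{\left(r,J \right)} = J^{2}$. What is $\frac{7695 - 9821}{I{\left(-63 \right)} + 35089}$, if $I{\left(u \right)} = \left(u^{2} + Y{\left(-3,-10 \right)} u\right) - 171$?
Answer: $- \frac{2126}{32587} \approx -0.065241$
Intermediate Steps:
$I{\left(u \right)} = -171 + u^{2} + 100 u$ ($I{\left(u \right)} = \left(u^{2} + \left(-10\right)^{2} u\right) - 171 = \left(u^{2} + 100 u\right) - 171 = -171 + u^{2} + 100 u$)
$\frac{7695 - 9821}{I{\left(-63 \right)} + 35089} = \frac{7695 - 9821}{\left(-171 + \left(-63\right)^{2} + 100 \left(-63\right)\right) + 35089} = - \frac{2126}{\left(-171 + 3969 - 6300\right) + 35089} = - \frac{2126}{-2502 + 35089} = - \frac{2126}{32587}$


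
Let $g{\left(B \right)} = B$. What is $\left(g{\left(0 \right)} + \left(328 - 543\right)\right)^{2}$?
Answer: $46225$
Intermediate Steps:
$\left(g{\left(0 \right)} + \left(328 - 543\right)\right)^{2} = \left(0 + \left(328 - 543\right)\right)^{2} = \left(0 - 215\right)^{2} = \left(-215\right)^{2} = 46225$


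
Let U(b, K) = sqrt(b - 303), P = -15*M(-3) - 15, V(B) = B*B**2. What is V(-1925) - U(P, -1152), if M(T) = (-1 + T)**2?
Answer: -7133328125 - 3*I*sqrt(62) ≈ -7.1333e+9 - 23.622*I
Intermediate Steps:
V(B) = B**3
P = -255 (P = -15*(-1 - 3)**2 - 15 = -15*(-4)**2 - 15 = -15*16 - 15 = -240 - 15 = -255)
U(b, K) = sqrt(-303 + b)
V(-1925) - U(P, -1152) = (-1925)**3 - sqrt(-303 - 255) = -7133328125 - sqrt(-558) = -7133328125 - 3*I*sqrt(62)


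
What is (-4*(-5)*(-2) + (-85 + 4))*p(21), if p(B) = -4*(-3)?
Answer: -1452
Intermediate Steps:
p(B) = 12
(-4*(-5)*(-2) + (-85 + 4))*p(21) = (-4*(-5)*(-2) + (-85 + 4))*12 = (20*(-2) - 81)*12 = (-40 - 81)*12 = -121*12 = -1452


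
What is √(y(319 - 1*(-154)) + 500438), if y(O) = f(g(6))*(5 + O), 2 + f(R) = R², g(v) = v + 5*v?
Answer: 3*√124330 ≈ 1057.8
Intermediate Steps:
g(v) = 6*v
f(R) = -2 + R²
y(O) = 6470 + 1294*O (y(O) = (-2 + (6*6)²)*(5 + O) = (-2 + 36²)*(5 + O) = (-2 + 1296)*(5 + O) = 1294*(5 + O) = 6470 + 1294*O)
√(y(319 - 1*(-154)) + 500438) = √((6470 + 1294*(319 - 1*(-154))) + 500438) = √((6470 + 1294*(319 + 154)) + 500438) = √((6470 + 1294*473) + 500438) = √((6470 + 612062) + 500438) = √(618532 + 500438) = √1118970 = 3*√124330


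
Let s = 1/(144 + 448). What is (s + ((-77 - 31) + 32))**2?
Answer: 2024190081/350464 ≈ 5775.7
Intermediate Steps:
s = 1/592 ≈ 0.0016892
(s + ((-77 - 31) + 32))**2 = (1/592 + ((-77 - 31) + 32))**2 = (1/592 + (-108 + 32))**2 = (1/592 - 76)**2 = (-44991/592)**2 = 2024190081/350464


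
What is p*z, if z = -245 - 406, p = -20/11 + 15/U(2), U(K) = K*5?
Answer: 4557/22 ≈ 207.14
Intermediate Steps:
U(K) = 5*K
p = -7/22 (p = -20/11 + 15/((5*2)) = -20*1/11 + 15/10 = -20/11 + 15*(1/10) = -20/11 + 3/2 = -7/22 ≈ -0.31818)
z = -651
p*z = -7/22*(-651) = 4557/22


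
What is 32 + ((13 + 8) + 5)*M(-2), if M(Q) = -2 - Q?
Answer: 32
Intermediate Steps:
32 + ((13 + 8) + 5)*M(-2) = 32 + ((13 + 8) + 5)*(-2 - 1*(-2)) = 32 + (21 + 5)*(-2 + 2) = 32 + 26*0 = 32 + 0 = 32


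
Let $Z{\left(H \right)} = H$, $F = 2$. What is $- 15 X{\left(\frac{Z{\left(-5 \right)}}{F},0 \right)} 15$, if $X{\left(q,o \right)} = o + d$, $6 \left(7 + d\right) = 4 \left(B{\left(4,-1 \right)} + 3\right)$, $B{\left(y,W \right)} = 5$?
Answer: $375$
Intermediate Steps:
$d = - \frac{5}{3}$ ($d = -7 + \frac{4 \left(5 + 3\right)}{6} = -7 + \frac{4 \cdot 8}{6} = -7 + \frac{1}{6} \cdot 32 = -7 + \frac{16}{3} = - \frac{5}{3} \approx -1.6667$)
$X{\left(q,o \right)} = - \frac{5}{3} + o$ ($X{\left(q,o \right)} = o - \frac{5}{3} = - \frac{5}{3} + o$)
$- 15 X{\left(\frac{Z{\left(-5 \right)}}{F},0 \right)} 15 = - 15 \left(- \frac{5}{3} + 0\right) 15 = \left(-15\right) \left(- \frac{5}{3}\right) 15 = 25 \cdot 15 = 375$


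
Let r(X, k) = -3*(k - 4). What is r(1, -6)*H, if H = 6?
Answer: 180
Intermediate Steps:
r(X, k) = 12 - 3*k (r(X, k) = -3*(-4 + k) = 12 - 3*k)
r(1, -6)*H = (12 - 3*(-6))*6 = (12 + 18)*6 = 30*6 = 180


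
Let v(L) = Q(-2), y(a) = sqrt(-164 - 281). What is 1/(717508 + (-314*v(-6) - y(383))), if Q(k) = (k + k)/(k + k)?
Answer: 717194/514367234081 + I*sqrt(445)/514367234081 ≈ 1.3943e-6 + 4.1012e-11*I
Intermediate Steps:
y(a) = I*sqrt(445) (y(a) = sqrt(-445) = I*sqrt(445))
Q(k) = 1 (Q(k) = (2*k)/((2*k)) = (2*k)*(1/(2*k)) = 1)
v(L) = 1
1/(717508 + (-314*v(-6) - y(383))) = 1/(717508 + (-314*1 - I*sqrt(445))) = 1/(717508 + (-314 - I*sqrt(445))) = 1/(717194 - I*sqrt(445))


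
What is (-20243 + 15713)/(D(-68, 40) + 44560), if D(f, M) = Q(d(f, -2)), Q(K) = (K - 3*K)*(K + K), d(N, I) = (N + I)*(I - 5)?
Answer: 151/30528 ≈ 0.0049463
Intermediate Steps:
d(N, I) = (-5 + I)*(I + N) (d(N, I) = (I + N)*(-5 + I) = (-5 + I)*(I + N))
Q(K) = -4*K**2 (Q(K) = (-2*K)*(2*K) = -4*K**2)
D(f, M) = -4*(14 - 7*f)**2 (D(f, M) = -4*((-2)**2 - 5*(-2) - 5*f - 2*f)**2 = -4*(4 + 10 - 5*f - 2*f)**2 = -4*(14 - 7*f)**2)
(-20243 + 15713)/(D(-68, 40) + 44560) = (-20243 + 15713)/(-196*(-2 - 68)**2 + 44560) = -4530/(-196*(-70)**2 + 44560) = -4530/(-196*4900 + 44560) = -4530/(-960400 + 44560) = -4530/(-915840) = -4530*(-1/915840) = 151/30528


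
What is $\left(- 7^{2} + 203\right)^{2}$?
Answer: $23716$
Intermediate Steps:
$\left(- 7^{2} + 203\right)^{2} = \left(\left(-1\right) 49 + 203\right)^{2} = \left(-49 + 203\right)^{2} = 154^{2} = 23716$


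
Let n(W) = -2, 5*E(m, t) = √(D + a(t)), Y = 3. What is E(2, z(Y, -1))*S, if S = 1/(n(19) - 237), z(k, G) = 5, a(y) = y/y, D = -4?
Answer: -I*√3/1195 ≈ -0.0014494*I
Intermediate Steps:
a(y) = 1
E(m, t) = I*√3/5 (E(m, t) = √(-4 + 1)/5 = √(-3)/5 = (I*√3)/5 = I*√3/5)
S = -1/239 (S = 1/(-2 - 237) = 1/(-239) = -1/239 ≈ -0.0041841)
E(2, z(Y, -1))*S = (I*√3/5)*(-1/239) = -I*√3/1195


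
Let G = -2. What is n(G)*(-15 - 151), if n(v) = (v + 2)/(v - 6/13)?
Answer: 0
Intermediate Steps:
n(v) = (2 + v)/(-6/13 + v) (n(v) = (2 + v)/(v - 6*1/13) = (2 + v)/(v - 6/13) = (2 + v)/(-6/13 + v))
n(G)*(-15 - 151) = (13*(2 - 2)/(-6 + 13*(-2)))*(-15 - 151) = (13*0/(-6 - 26))*(-166) = (13*0/(-32))*(-166) = (13*(-1/32)*0)*(-166) = 0*(-166) = 0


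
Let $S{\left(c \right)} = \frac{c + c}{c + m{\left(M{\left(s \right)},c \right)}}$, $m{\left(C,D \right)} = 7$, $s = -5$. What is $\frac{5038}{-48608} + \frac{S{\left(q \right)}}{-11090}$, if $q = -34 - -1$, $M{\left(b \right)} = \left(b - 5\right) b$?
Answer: $- \frac{181983131}{1751953840} \approx -0.10387$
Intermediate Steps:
$M{\left(b \right)} = b \left(-5 + b\right)$ ($M{\left(b \right)} = \left(-5 + b\right) b = b \left(-5 + b\right)$)
$q = -33$ ($q = -34 + 1 = -33$)
$S{\left(c \right)} = \frac{2 c}{7 + c}$ ($S{\left(c \right)} = \frac{c + c}{c + 7} = \frac{2 c}{7 + c}$)
$\frac{5038}{-48608} + \frac{S{\left(q \right)}}{-11090} = \frac{5038}{-48608} + \frac{2 \left(-33\right) \frac{1}{7 - 33}}{-11090} = 5038 \left(- \frac{1}{48608}\right) + 2 \left(-33\right) \frac{1}{-26} \left(- \frac{1}{11090}\right) = - \frac{2519}{24304} + 2 \left(-33\right) \left(- \frac{1}{26}\right) \left(- \frac{1}{11090}\right) = - \frac{2519}{24304} + \frac{33}{13} \left(- \frac{1}{11090}\right) = - \frac{2519}{24304} - \frac{33}{144170} = - \frac{181983131}{1751953840}$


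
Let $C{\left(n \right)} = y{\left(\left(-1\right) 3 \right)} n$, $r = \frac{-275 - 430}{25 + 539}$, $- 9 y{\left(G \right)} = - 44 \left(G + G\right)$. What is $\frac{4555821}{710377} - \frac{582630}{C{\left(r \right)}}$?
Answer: $- \frac{124115971422}{7814147} \approx -15884.0$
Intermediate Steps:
$y{\left(G \right)} = \frac{88 G}{9}$ ($y{\left(G \right)} = - \frac{\left(-44\right) \left(G + G\right)}{9} = - \frac{\left(-44\right) 2 G}{9} = - \frac{\left(-88\right) G}{9} = \frac{88 G}{9}$)
$r = - \frac{5}{4}$ ($r = - \frac{705}{564} = \left(-705\right) \frac{1}{564} = - \frac{5}{4} \approx -1.25$)
$C{\left(n \right)} = - \frac{88 n}{3}$ ($C{\left(n \right)} = \frac{88 \left(\left(-1\right) 3\right)}{9} n = \frac{88}{9} \left(-3\right) n = - \frac{88 n}{3}$)
$\frac{4555821}{710377} - \frac{582630}{C{\left(r \right)}} = \frac{4555821}{710377} - \frac{582630}{\left(- \frac{88}{3}\right) \left(- \frac{5}{4}\right)} = 4555821 \cdot \frac{1}{710377} - \frac{582630}{\frac{110}{3}} = \frac{4555821}{710377} - \frac{174789}{11} = - \frac{124115971422}{7814147}$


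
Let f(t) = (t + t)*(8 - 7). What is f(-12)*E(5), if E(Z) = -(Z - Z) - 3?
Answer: 72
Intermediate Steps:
f(t) = 2*t (f(t) = (2*t)*1 = 2*t)
E(Z) = -3 (E(Z) = -1*0 - 3 = 0 - 3 = -3)
f(-12)*E(5) = (2*(-12))*(-3) = -24*(-3) = 72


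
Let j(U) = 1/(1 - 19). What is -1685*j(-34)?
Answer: 1685/18 ≈ 93.611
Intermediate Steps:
j(U) = -1/18 (j(U) = 1/(-18) = -1/18)
-1685*j(-34) = -1685*(-1/18) = 1685/18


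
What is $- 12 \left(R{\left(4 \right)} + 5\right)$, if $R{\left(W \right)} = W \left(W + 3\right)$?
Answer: $-396$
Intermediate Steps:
$R{\left(W \right)} = W \left(3 + W\right)$
$- 12 \left(R{\left(4 \right)} + 5\right) = - 12 \left(4 \left(3 + 4\right) + 5\right) = - 12 \left(4 \cdot 7 + 5\right) = - 12 \left(28 + 5\right) = \left(-12\right) 33 = -396$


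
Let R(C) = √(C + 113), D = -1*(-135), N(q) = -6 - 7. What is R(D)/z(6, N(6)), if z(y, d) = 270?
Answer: √62/135 ≈ 0.058326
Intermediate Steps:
N(q) = -13
D = 135
R(C) = √(113 + C)
R(D)/z(6, N(6)) = √(113 + 135)/270 = √248*(1/270) = (2*√62)*(1/270) = √62/135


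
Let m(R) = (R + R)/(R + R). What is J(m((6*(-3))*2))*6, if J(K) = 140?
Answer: 840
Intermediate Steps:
m(R) = 1 (m(R) = (2*R)/((2*R)) = (2*R)*(1/(2*R)) = 1)
J(m((6*(-3))*2))*6 = 140*6 = 840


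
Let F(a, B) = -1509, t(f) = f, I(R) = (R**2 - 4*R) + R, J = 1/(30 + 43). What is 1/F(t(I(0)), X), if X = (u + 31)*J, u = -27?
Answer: -1/1509 ≈ -0.00066269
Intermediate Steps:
J = 1/73 ≈ 0.013699
I(R) = R**2 - 3*R
X = 4/73 (X = (-27 + 31)*(1/73) = 4*(1/73) = 4/73 ≈ 0.054795)
1/F(t(I(0)), X) = 1/(-1509) = -1/1509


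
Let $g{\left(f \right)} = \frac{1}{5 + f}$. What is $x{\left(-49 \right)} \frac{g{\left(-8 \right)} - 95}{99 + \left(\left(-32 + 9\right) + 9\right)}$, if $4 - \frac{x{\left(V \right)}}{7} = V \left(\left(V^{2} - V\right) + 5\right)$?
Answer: $- \frac{240838598}{255} \approx -9.4447 \cdot 10^{5}$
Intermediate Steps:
$x{\left(V \right)} = 28 - 7 V \left(5 + V^{2} - V\right)$ ($x{\left(V \right)} = 28 - 7 V \left(\left(V^{2} - V\right) + 5\right) = 28 - 7 V \left(5 + V^{2} - V\right)$)
$x{\left(-49 \right)} \frac{g{\left(-8 \right)} - 95}{99 + \left(\left(-32 + 9\right) + 9\right)} = \left(28 - -1715 - 7 \left(-49\right)^{3} + 7 \left(-49\right)^{2}\right) \frac{\frac{1}{5 - 8} - 95}{99 + \left(\left(-32 + 9\right) + 9\right)} = \left(28 + 1715 - -823543 + 7 \cdot 2401\right) \frac{\frac{1}{-3} - 95}{99 + \left(-23 + 9\right)} = \left(28 + 1715 + 823543 + 16807\right) \frac{- \frac{1}{3} - 95}{99 - 14} = 842093 \left(- \frac{286}{3 \cdot 85}\right) = 842093 \left(\left(- \frac{286}{3}\right) \frac{1}{85}\right) = 842093 \left(- \frac{286}{255}\right) = - \frac{240838598}{255}$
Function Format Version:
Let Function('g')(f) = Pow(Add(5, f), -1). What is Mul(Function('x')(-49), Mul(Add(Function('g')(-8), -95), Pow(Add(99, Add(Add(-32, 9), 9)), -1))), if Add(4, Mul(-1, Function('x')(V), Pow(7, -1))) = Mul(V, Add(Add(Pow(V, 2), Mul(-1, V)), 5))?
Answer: Rational(-240838598, 255) ≈ -9.4447e+5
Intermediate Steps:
Function('x')(V) = Add(28, Mul(-7, V, Add(5, Pow(V, 2), Mul(-1, V)))) (Function('x')(V) = Add(28, Mul(-7, Mul(V, Add(Add(Pow(V, 2), Mul(-1, V)), 5)))) = Add(28, Mul(-7, Mul(V, Add(5, Pow(V, 2), Mul(-1, V))))) = Add(28, Mul(-7, V, Add(5, Pow(V, 2), Mul(-1, V)))))
Mul(Function('x')(-49), Mul(Add(Function('g')(-8), -95), Pow(Add(99, Add(Add(-32, 9), 9)), -1))) = Mul(Add(28, Mul(-35, -49), Mul(-7, Pow(-49, 3)), Mul(7, Pow(-49, 2))), Mul(Add(Pow(Add(5, -8), -1), -95), Pow(Add(99, Add(Add(-32, 9), 9)), -1))) = Mul(Add(28, 1715, Mul(-7, -117649), Mul(7, 2401)), Mul(Add(Pow(-3, -1), -95), Pow(Add(99, Add(-23, 9)), -1))) = Mul(Add(28, 1715, 823543, 16807), Mul(Add(Rational(-1, 3), -95), Pow(Add(99, -14), -1))) = Mul(842093, Mul(Rational(-286, 3), Pow(85, -1))) = Mul(842093, Mul(Rational(-286, 3), Rational(1, 85))) = Mul(842093, Rational(-286, 255)) = Rational(-240838598, 255)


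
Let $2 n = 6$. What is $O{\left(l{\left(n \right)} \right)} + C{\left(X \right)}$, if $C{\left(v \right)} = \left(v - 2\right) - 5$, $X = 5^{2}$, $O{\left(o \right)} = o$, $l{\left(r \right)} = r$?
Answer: $21$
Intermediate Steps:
$n = 3$ ($n = \frac{1}{2} \cdot 6 = 3$)
$X = 25$
$C{\left(v \right)} = -7 + v$ ($C{\left(v \right)} = \left(-2 + v\right) - 5 = -7 + v$)
$O{\left(l{\left(n \right)} \right)} + C{\left(X \right)} = 3 + \left(-7 + 25\right) = 3 + 18 = 21$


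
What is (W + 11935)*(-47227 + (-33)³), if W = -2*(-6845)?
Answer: -2131077500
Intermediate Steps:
W = 13690
(W + 11935)*(-47227 + (-33)³) = (13690 + 11935)*(-47227 + (-33)³) = 25625*(-47227 - 35937) = 25625*(-83164) = -2131077500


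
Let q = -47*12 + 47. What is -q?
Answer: 517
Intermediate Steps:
q = -517 (q = -564 + 47 = -517)
-q = -1*(-517) = 517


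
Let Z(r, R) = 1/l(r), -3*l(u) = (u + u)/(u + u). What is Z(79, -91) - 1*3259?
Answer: -3262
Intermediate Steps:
l(u) = -⅓ (l(u) = -(u + u)/(3*(u + u)) = -2*u/(3*(2*u)) = -2*u*1/(2*u)/3 = -⅓*1 = -⅓)
Z(r, R) = -3 (Z(r, R) = 1/(-⅓) = -3)
Z(79, -91) - 1*3259 = -3 - 1*3259 = -3 - 3259 = -3262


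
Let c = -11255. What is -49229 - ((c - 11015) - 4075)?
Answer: -22884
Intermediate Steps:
-49229 - ((c - 11015) - 4075) = -49229 - ((-11255 - 11015) - 4075) = -49229 - (-22270 - 4075) = -49229 - 1*(-26345) = -49229 + 26345 = -22884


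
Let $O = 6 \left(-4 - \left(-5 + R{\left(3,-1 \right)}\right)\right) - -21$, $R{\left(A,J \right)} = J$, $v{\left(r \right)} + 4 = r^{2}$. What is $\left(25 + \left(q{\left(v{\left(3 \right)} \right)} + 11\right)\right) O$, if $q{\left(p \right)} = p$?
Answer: $1353$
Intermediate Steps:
$v{\left(r \right)} = -4 + r^{2}$
$O = 33$ ($O = 6 \left(-4 + \left(5 - -1\right)\right) - -21 = 6 \left(-4 + \left(5 + 1\right)\right) + 21 = 6 \left(-4 + 6\right) + 21 = 6 \cdot 2 + 21 = 12 + 21 = 33$)
$\left(25 + \left(q{\left(v{\left(3 \right)} \right)} + 11\right)\right) O = \left(25 + \left(\left(-4 + 3^{2}\right) + 11\right)\right) 33 = \left(25 + \left(\left(-4 + 9\right) + 11\right)\right) 33 = \left(25 + \left(5 + 11\right)\right) 33 = \left(25 + 16\right) 33 = 41 \cdot 33 = 1353$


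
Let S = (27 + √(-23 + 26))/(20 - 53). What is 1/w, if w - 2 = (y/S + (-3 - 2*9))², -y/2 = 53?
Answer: 1448669/16942994641 + 127200*√3/16942994641 ≈ 9.8506e-5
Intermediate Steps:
y = -106 (y = -2*53 = -106)
S = -9/11 - √3/33 (S = (27 + √3)/(-33) = (27 + √3)*(-1/33) = -9/11 - √3/33 ≈ -0.87067)
w = 2 + (-21 - 106/(-9/11 - √3/33))² (w = 2 + (-106/(-9/11 - √3/33) + (-3 - 2*9))² = 2 + (-106/(-9/11 - √3/33) + (-3 - 1*18))² = 2 + (-106/(-9/11 - √3/33) + (-3 - 18))² = 2 + (-106/(-9/11 - √3/33) - 21)² = 2 + (-21 - 106/(-9/11 - √3/33))² ≈ 10152.)
1/w = 1/(1448669/121 - 127200*√3/121)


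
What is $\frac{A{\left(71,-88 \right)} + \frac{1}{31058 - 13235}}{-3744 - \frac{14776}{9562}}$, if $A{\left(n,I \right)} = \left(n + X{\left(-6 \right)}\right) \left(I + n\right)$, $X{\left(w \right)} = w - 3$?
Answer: $\frac{89813193421}{319164516996} \approx 0.2814$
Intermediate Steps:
$X{\left(w \right)} = -3 + w$ ($X{\left(w \right)} = w - 3 = -3 + w$)
$A{\left(n,I \right)} = \left(-9 + n\right) \left(I + n\right)$ ($A{\left(n,I \right)} = \left(n - 9\right) \left(I + n\right) = \left(-9 + n\right) \left(I + n\right)$)
$\frac{A{\left(71,-88 \right)} + \frac{1}{31058 - 13235}}{-3744 - \frac{14776}{9562}} = \frac{\left(71^{2} - -792 - 639 - 6248\right) + \frac{1}{31058 - 13235}}{-3744 - \frac{14776}{9562}} = \frac{\left(5041 + 792 - 639 - 6248\right) + \frac{1}{17823}}{-3744 - \frac{7388}{4781}} = \frac{-1054 + \frac{1}{17823}}{-3744 - \frac{7388}{4781}} = - \frac{18785441}{17823 \left(- \frac{17907452}{4781}\right)} = \left(- \frac{18785441}{17823}\right) \left(- \frac{4781}{17907452}\right) = \frac{89813193421}{319164516996}$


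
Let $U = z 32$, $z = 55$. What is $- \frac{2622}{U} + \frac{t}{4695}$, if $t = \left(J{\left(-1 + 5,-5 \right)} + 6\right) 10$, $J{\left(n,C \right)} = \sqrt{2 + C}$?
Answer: $- \frac{406823}{275440} + \frac{2 i \sqrt{3}}{939} \approx -1.477 + 0.0036891 i$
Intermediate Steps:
$U = 1760$ ($U = 55 \cdot 32 = 1760$)
$t = 60 + 10 i \sqrt{3}$ ($t = \left(\sqrt{2 - 5} + 6\right) 10 = \left(\sqrt{-3} + 6\right) 10 = \left(i \sqrt{3} + 6\right) 10 = \left(6 + i \sqrt{3}\right) 10 = 60 + 10 i \sqrt{3} \approx 60.0 + 17.32 i$)
$- \frac{2622}{U} + \frac{t}{4695} = - \frac{2622}{1760} + \frac{60 + 10 i \sqrt{3}}{4695} = \left(-2622\right) \frac{1}{1760} + \left(60 + 10 i \sqrt{3}\right) \frac{1}{4695} = - \frac{1311}{880} + \left(\frac{4}{313} + \frac{2 i \sqrt{3}}{939}\right) = - \frac{406823}{275440} + \frac{2 i \sqrt{3}}{939}$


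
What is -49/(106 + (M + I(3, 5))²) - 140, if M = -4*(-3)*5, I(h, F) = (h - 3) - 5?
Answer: -438389/3131 ≈ -140.02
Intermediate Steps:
I(h, F) = -8 + h (I(h, F) = (-3 + h) - 5 = -8 + h)
M = 60 (M = 12*5 = 60)
-49/(106 + (M + I(3, 5))²) - 140 = -49/(106 + (60 + (-8 + 3))²) - 140 = -49/(106 + (60 - 5)²) - 140 = -49/(106 + 55²) - 140 = -49/(106 + 3025) - 140 = -49/3131 - 140 = -438389/3131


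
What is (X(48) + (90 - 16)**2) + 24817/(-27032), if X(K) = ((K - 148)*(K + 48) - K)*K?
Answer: -12370624913/27032 ≈ -4.5763e+5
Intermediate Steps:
X(K) = K*(-K + (-148 + K)*(48 + K)) (X(K) = ((-148 + K)*(48 + K) - K)*K = (-K + (-148 + K)*(48 + K))*K = K*(-K + (-148 + K)*(48 + K)))
(X(48) + (90 - 16)**2) + 24817/(-27032) = (48*(-7104 + 48**2 - 101*48) + (90 - 16)**2) + 24817/(-27032) = (48*(-7104 + 2304 - 4848) + 74**2) + 24817*(-1/27032) = (48*(-9648) + 5476) - 24817/27032 = (-463104 + 5476) - 24817/27032 = -457628 - 24817/27032 = -12370624913/27032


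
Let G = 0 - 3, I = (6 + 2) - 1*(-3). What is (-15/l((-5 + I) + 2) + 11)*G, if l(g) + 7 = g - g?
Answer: -276/7 ≈ -39.429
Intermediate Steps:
I = 11 (I = 8 + 3 = 11)
l(g) = -7 (l(g) = -7 + (g - g) = -7 + 0 = -7)
G = -3
(-15/l((-5 + I) + 2) + 11)*G = (-15/(-7) + 11)*(-3) = (-15*(-⅐) + 11)*(-3) = (15/7 + 11)*(-3) = (92/7)*(-3) = -276/7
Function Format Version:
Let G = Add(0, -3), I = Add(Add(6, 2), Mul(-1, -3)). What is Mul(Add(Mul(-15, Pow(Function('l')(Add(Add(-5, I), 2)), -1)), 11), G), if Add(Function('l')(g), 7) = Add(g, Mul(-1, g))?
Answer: Rational(-276, 7) ≈ -39.429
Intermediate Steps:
I = 11 (I = Add(8, 3) = 11)
Function('l')(g) = -7 (Function('l')(g) = Add(-7, Add(g, Mul(-1, g))) = Add(-7, 0) = -7)
G = -3
Mul(Add(Mul(-15, Pow(Function('l')(Add(Add(-5, I), 2)), -1)), 11), G) = Mul(Add(Mul(-15, Pow(-7, -1)), 11), -3) = Mul(Add(Mul(-15, Rational(-1, 7)), 11), -3) = Mul(Add(Rational(15, 7), 11), -3) = Mul(Rational(92, 7), -3) = Rational(-276, 7)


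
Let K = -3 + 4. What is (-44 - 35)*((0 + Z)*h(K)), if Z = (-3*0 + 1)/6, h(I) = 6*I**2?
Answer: -79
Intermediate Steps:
K = 1
Z = 1/6 (Z = (0 + 1)*(1/6) = 1*(1/6) = 1/6 ≈ 0.16667)
(-44 - 35)*((0 + Z)*h(K)) = (-44 - 35)*((0 + 1/6)*(6*1**2)) = -79*6*1/6 = -79*6/6 = -79*1 = -79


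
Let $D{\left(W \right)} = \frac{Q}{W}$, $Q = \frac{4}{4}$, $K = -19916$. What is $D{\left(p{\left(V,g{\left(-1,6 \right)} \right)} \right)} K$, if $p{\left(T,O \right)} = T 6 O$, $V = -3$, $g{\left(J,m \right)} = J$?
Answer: $- \frac{9958}{9} \approx -1106.4$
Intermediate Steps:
$p{\left(T,O \right)} = 6 O T$ ($p{\left(T,O \right)} = 6 T O = 6 O T$)
$Q = 1$ ($Q = 4 \cdot \frac{1}{4} = 1$)
$D{\left(W \right)} = \frac{1}{W}$ ($D{\left(W \right)} = 1 \frac{1}{W} = \frac{1}{W}$)
$D{\left(p{\left(V,g{\left(-1,6 \right)} \right)} \right)} K = \frac{1}{6 \left(-1\right) \left(-3\right)} \left(-19916\right) = \frac{1}{18} \left(-19916\right) = - \frac{9958}{9}$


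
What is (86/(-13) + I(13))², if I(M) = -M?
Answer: 65025/169 ≈ 384.76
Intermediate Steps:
(86/(-13) + I(13))² = (86/(-13) - 1*13)² = (86*(-1/13) - 13)² = (-86/13 - 13)² = (-255/13)² = 65025/169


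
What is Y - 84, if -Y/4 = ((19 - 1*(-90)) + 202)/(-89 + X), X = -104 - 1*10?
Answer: -15808/203 ≈ -77.872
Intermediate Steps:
X = -114 (X = -104 - 10 = -114)
Y = 1244/203 (Y = -4*((19 - 1*(-90)) + 202)/(-89 - 114) = -4*((19 + 90) + 202)/(-203) = -4*(109 + 202)*(-1)/203 = -1244*(-1)/203 = -4*(-311/203) = 1244/203 ≈ 6.1281)
Y - 84 = 1244/203 - 84 = -15808/203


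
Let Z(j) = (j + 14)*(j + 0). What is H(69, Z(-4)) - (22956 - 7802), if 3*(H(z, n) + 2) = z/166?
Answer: -2515873/166 ≈ -15156.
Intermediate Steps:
Z(j) = j*(14 + j) (Z(j) = (14 + j)*j = j*(14 + j))
H(z, n) = -2 + z/498 (H(z, n) = -2 + (z/166)/3 = -2 + z/498)
H(69, Z(-4)) - (22956 - 7802) = (-2 + (1/498)*69) - (22956 - 7802) = (-2 + 23/166) - 1*15154 = -309/166 - 15154 = -2515873/166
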